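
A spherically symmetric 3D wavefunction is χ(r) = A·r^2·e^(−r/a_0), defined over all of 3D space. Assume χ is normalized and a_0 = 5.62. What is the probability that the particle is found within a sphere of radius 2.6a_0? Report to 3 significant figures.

Integrate the radial probability density 4πr²|χ|² over r ≤ 2.6a_0.
A² is fixed by ∫₀^∞ 4πr²|χ|² dr = 1, i.e. A² = (45·π·a_0^7/2)^(−1).
In terms of u = r/a_0 (A², 4π and the length scale all cancel between numerator and denominator), P = [∫_{0}^{2.6} u^6·e^(-2·u) du] / [∫_{0}^{∞} u^6·e^(-2·u) du].
Using ∫ u^6·e^(-2·u) du = -(4·u^6 + 12·u^5 + 30·u^4 + 60·u^3 + 90·u^2 + 90·u + 45)·e^(-2·u)/8, the numerator is ≈ 1.5053 and the denominator is 45/8.
The region integral divided by the full integral gives P = 0.2676.

P ≈ 0.268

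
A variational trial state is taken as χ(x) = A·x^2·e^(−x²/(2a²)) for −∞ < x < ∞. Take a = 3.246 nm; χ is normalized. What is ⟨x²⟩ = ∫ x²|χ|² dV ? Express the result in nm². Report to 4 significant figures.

The expectation value is the |χ|²-weighted average of x^2: ∫ x^2|χ|² dx.
Using the Gaussian integral ∫_{−∞}^{∞} e^(−αx²) dx = √(π/α), the ratio of the moment integral to the normalization integral gives ⟨x²⟩ = 5·a^2/2.
Putting a = 3.246 gives 26.341.

⟨x^2⟩ ≈ 26.34 nm^2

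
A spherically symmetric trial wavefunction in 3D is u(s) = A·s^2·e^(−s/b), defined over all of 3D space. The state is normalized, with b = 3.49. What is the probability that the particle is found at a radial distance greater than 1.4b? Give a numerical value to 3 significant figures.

P ≈ 0.976

Integrate the radial probability density 4πs²|u|² over s > 1.4b.
The full normalization integral is A²·[45·π·b^7/2] = 1, fixing A².
Substituting t = s/b, A², 4π and the length scale all cancel in the ratio: P = ∫_{1.4}^{∞} t^6·e^(-2·t) dt / ∫_{0}^{∞} t^6·e^(-2·t) dt.
Using ∫ t^6·e^(-2·t) dt = -(4·t^6 + 12·t^5 + 30·t^4 + 60·t^3 + 90·t^2 + 90·t + 45)·e^(-2·t)/8, the numerator is ≈ 5.4877 and the denominator is 45/8.
This evaluates to P = 0.9756.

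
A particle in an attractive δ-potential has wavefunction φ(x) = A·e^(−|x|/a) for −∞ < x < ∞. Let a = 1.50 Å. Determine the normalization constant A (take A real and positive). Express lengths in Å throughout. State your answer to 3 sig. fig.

Require ∫ |φ|² dx = 1 over the whole domain.
With ∫₀^∞ x^0 e^(−αx) dx = 0!/α^1, ∫|φ|² dx = A²·(a).
Setting this equal to 1 gives A² = 1/(a).
With a = 1.50: A² = 0.6667 and A = 0.8165.

A ≈ 0.816 Å^(-1/2)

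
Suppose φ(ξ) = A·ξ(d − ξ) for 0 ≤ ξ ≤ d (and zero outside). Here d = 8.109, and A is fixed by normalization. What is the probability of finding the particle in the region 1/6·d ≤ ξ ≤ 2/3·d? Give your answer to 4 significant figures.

P ≈ 0.7546

The probability is P = ∫ |φ|² dξ over [1/6·d, 2/3·d].
With A² fixed by ∫|φ|² = 1, i.e. A² = (d^5/30)^(−1), substitute and integrate.
In terms of u = ξ/d (A² and the length scale cancel between numerator and denominator), P = [∫_{1/6}^{2/3} u^2·(1 - u)^2 du] / [∫_{0}^{1} u^2·(1 - u)^2 du].
With ∫ u^2·(1 - u)^2 du = u^3·(6·u^2 - 15·u + 10)/30 + C, the region integral is 163/6480 and the full one is 1/30.
Taking the ratio, P = 163/216.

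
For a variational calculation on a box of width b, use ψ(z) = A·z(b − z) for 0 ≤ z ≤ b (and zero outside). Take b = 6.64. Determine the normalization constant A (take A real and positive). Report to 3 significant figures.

Normalization requires ∫|ψ|² dz = 1, integrated from 0 to b.
Expanding the polynomial and integrating term by term, the integral (without the A² prefactor) comes out to b^5/30.
Substituting b = 6.64 gives A² = 0.002324, so A = 0.04821.

A ≈ 0.0482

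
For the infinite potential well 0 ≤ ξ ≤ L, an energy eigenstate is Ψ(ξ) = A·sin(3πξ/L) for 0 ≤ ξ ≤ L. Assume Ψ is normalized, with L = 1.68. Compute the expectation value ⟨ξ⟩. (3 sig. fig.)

⟨ξ⟩ ≈ 0.840

The expectation value is the |Ψ|²-weighted average of ξ: ∫ ξ|Ψ|² dξ.
Evaluating both integrals, ⟨ξ⟩ = L/2.
Putting L = 1.68 gives 0.8400.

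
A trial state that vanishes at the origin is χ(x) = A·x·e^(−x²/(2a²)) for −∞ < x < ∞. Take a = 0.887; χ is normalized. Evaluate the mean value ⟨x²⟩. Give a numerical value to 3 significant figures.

⟨x^2⟩ ≈ 1.18

⟨x²⟩ = ∫ x^2 |χ|² dx over the full domain.
Using the Gaussian integral ∫_{−∞}^{∞} e^(−αx²) dx = √(π/α), evaluating both integrals, ⟨x²⟩ = 3·a^2/2.
Putting a = 0.887 gives 1.180.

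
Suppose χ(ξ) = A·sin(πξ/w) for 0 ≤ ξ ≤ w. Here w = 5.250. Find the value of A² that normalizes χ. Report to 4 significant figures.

A^2 ≈ 0.3810

We need A² ∫|f|² dξ = 1, taking the integral from 0 to w.
∫|χ|² dξ = A²·(w/2).
Setting this equal to 1 gives A² = 1/(w/2).
Substituting w = 5.250 gives A² = 0.38095, so A = 0.61721.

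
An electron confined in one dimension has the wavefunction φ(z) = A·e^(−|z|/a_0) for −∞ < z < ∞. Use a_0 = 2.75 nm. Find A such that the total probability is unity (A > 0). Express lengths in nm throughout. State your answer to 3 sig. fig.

We need A² ∫|f|² dz = 1, taking the integral from −∞ to ∞.
The integral (without the A² prefactor) comes out to a_0.
Setting this equal to 1 gives A² = 1/(a_0).
Substituting a_0 = 2.75 gives A² = 0.3636, so A = 0.6030.

A ≈ 0.603 nm^(-1/2)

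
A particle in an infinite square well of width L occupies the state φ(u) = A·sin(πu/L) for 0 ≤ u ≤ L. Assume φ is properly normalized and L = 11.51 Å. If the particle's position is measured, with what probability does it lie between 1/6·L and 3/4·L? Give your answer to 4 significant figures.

P = ∫_{1/6·L}^{3/4·L} |φ(u)|² du.
With A² fixed by ∫|φ|² = 1, i.e. A² = (L/2)^(−1), substitute and integrate.
Substituting t = u/L, A² and the length scale cancel in the ratio: P = ∫_{1/6}^{3/4} sin(π·t)^2 dt / ∫_{0}^{1} sin(π·t)^2 dt.
An antiderivative of sin(π·t)^2 is t/2 - sin(2·π·t)/(4·π); evaluating from 1/6 to 3/4 gives √(3)/(8·π) + 1/(4·π) + 7/24, while the full integral is 1/2.
Taking the ratio, P = (3·√(3) + 6 + 7·π)/(12·π).

P ≈ 0.8803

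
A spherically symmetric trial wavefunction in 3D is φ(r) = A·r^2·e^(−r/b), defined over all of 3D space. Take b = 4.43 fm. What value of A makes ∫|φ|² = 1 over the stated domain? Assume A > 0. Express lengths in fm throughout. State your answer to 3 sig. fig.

A ≈ 0.000650 fm^(-7/2)

We need A² ∫|f|² 4πr² dr = 1, taking the integral from 0 to ∞.
(Spherical symmetry: dV = 4πr² dr.)
Recall ∫₀^∞ r^m e^(−r/β) dr = m!·β^(m+1), carrying out the integral gives A² · 45·π·b^7/2.
Setting this equal to 1 gives A² = 1/(45·π·b^7/2).
With b = 4.43: A² = 4.225E-7 and A = 0.0006500.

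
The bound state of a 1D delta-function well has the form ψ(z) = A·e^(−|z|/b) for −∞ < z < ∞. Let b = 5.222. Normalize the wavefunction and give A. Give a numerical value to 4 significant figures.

A ≈ 0.4376

Require ∫ |ψ|² dz = 1 over the whole domain.
With ψ = A·e^(−|z|/b), the integral evaluates to A²·[b].
Hence A² = 1/[b].
With b = 5.222: A² = 0.19150 and A = 0.43760.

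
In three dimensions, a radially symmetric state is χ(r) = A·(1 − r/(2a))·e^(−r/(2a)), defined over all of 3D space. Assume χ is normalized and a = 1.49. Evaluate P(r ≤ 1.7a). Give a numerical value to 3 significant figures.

With dV = 4πr²dr, the probability is ∫|χ|² dV over r ≤ 1.7a.
The full normalization integral is A²·[8·π·a^3] = 1, fixing A².
In terms of u = r/a (A², 4π and the length scale all cancel between numerator and denominator), P = [∫_{0}^{1.7} u^2·(1 - u/2)^2·e^(-u) du] / [∫_{0}^{∞} u^2·(1 - u/2)^2·e^(-u) du].
Using ∫ u^2·(1 - u/2)^2·e^(-u) du = -(u^4/4 + u^2 + 2·u + 2)·e^(-u), the numerator is ≈ 0.10411 and the denominator is 2.
The region integral divided by the full integral gives P = 0.05205.

P ≈ 0.0521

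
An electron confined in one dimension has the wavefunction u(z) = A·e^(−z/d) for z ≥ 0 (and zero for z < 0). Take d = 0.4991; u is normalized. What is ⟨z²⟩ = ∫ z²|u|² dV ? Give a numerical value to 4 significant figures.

⟨z^2⟩ ≈ 0.1246

The expectation value is the |u|²-weighted average of z^2: ∫ z^2|u|² dz.
Evaluating both integrals, ⟨z²⟩ = d^2/2.
With d = 0.4991, ⟨z^2⟩ = 0.12455.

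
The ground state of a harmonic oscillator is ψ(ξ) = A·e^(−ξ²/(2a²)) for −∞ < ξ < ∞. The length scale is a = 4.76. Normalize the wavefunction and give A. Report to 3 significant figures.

We need A² ∫|f|² dξ = 1, taking the integral from −∞ to ∞.
Using the Gaussian integral ∫_{−∞}^{∞} e^(−αξ²) dξ = √(π/α), with ψ = A·e^(−ξ²/(2a²)), the integral evaluates to A²·[√(π)·a].
Setting this equal to 1 gives A² = 1/(√(π)·a).
Substituting a = 4.76 gives A² = 0.1185, so A = 0.3443.

A ≈ 0.344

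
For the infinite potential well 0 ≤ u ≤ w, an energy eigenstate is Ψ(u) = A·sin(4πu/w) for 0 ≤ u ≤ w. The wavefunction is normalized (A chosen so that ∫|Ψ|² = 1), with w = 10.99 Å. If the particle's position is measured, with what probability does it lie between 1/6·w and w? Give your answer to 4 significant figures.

P ≈ 0.7989

The probability is P = ∫ |Ψ|² du over [1/6·w, w].
With A² fixed by ∫|Ψ|² = 1, i.e. A² = (w/2)^(−1), substitute and integrate.
Let t = u/w; then A² and the length scale cancel, so P = ∫_{1/6}^{1} sin(4·π·t)^2 dt ÷ ∫_{0}^{1} sin(4·π·t)^2 dt.
With ∫ sin(4·π·t)^2 dt = t/2 - sin(4·π·t)·cos(4·π·t)/(8·π) + C, the region integral is -√(3)/(32·π) + 5/12 and the full one is 1/2.
This works out to P = -√(3)/(16·π) + 5/6.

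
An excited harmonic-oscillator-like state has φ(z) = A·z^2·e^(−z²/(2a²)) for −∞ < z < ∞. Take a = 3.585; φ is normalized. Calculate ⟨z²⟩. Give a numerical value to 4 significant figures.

By definition ⟨z²⟩ = ∫ z^2 |φ(z)|² dz.
The ratio of the moment integral to the normalization integral gives ⟨z²⟩ = 5·a^2/2.
With a = 3.585, ⟨z^2⟩ = 32.131.

⟨z^2⟩ ≈ 32.13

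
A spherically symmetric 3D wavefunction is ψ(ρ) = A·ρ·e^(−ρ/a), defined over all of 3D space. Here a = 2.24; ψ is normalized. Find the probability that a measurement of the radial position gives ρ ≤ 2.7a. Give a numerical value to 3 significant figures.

P ≈ 0.627

With dV = 4πρ²dρ, the probability is ∫|ψ|² dV over ρ ≤ 2.7a.
Normalization gives A² = 1/(3·π·a^5).
Substituting u = ρ/a, A², 4π and the length scale all cancel in the ratio: P = ∫_{0}^{2.7} u^4·e^(-2·u) du / ∫_{0}^{∞} u^4·e^(-2·u) du.
With ∫ u^4·e^(-2·u) du = -(u^4/2 + u^3 + 3·u^2/2 + 3·u/2 + 3/4)·e^(-2·u) + C, the region integral is ≈ 0.47002 and the full one is 3/4.
This evaluates to P = 0.6267.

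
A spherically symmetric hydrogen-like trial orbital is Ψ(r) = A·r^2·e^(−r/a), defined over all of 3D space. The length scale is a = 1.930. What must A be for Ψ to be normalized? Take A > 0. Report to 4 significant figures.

A ≈ 0.01191

Normalization requires ∫|Ψ|² 4πr² dr = 1, integrated from 0 to ∞.
With Ψ = A·r^2·e^(−r/a), the integral evaluates to A²·[45·π·a^7/2].
So A² = (45·π·a^7/2)^(−1).
With a = 1.930: A² = 0.00014183 and A = 0.011909.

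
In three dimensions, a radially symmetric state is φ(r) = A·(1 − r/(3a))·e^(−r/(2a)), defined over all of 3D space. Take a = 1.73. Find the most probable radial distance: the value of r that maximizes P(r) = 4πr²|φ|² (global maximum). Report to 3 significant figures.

The maximum of P(r) = 4πr²|φ|² occurs where its derivative vanishes.
Solving yields r = a.
With a = 1.73, the most probable radial distance is 1.730.

r ≈ 1.73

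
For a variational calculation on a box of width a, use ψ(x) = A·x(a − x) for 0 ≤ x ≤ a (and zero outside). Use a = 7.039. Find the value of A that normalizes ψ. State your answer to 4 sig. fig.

Normalization requires ∫|ψ|² dx = 1, integrated from 0 to a.
Expanding the polynomial and integrating term by term, ∫|ψ|² dx = A²·(a^5/30).
Setting this equal to 1 gives A² = 1/(a^5/30).
With a = 7.039: A² = 0.0017361 and A = 0.041666.

A ≈ 0.04167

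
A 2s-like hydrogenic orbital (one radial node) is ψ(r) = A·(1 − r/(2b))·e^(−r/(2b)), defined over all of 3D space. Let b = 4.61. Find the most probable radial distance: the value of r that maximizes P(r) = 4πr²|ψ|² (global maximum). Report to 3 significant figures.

r ≈ 24.1

Set d/dr [P(r) = 4πr²|ψ|²] = 0 and solve for r > 0.
This gives r = b·(√(5) + 3).
With b = 4.61, the most probable radial distance is 24.14.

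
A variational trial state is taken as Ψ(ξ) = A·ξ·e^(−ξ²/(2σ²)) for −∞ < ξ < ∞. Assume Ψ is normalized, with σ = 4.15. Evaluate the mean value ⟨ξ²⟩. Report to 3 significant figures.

⟨ξ^2⟩ ≈ 25.8

⟨ξ²⟩ = ∫ ξ^2 |Ψ|² dξ over the full domain.
The ratio of the moment integral to the normalization integral gives ⟨ξ²⟩ = 3·σ^2/2.
With σ = 4.15, ⟨ξ^2⟩ = 25.83.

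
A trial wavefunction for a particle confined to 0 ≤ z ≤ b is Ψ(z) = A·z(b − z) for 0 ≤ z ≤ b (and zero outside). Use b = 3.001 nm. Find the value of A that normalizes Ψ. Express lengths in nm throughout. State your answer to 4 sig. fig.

A ≈ 0.3511 nm^(-5/2)

The normalization condition is ∫|Ψ|² dz = 1 from 0 to b.
With Ψ = A·z(b − z), the integral evaluates to A²·[b^5/30].
With b = 3.001: A² = 0.12325 and A = 0.35107.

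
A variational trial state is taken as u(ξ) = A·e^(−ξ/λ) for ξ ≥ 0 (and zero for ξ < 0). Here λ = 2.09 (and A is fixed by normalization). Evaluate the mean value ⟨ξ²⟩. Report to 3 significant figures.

⟨ξ²⟩ = ∫ ξ^2 |u|² dξ over the full domain.
Since the A² factors cancel between numerator and denominator, ⟨ξ²⟩ = λ^2/2.
Putting λ = 2.09 gives 2.184.

⟨ξ^2⟩ ≈ 2.18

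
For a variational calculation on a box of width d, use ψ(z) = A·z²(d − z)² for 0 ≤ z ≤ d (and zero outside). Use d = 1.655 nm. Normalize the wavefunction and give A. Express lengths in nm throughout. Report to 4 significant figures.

A ≈ 2.601 nm^(-9/2)

Require ∫ |ψ|² dz = 1 over the whole domain.
The integral (without the A² prefactor) comes out to d^9/630.
So A² = (d^9/630)^(−1).
With d = 1.655: A² = 6.7633 and A = 2.6006.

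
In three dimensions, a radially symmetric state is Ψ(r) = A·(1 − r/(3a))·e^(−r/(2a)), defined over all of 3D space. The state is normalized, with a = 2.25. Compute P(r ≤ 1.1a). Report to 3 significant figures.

P ≈ 0.166

Integrate the radial probability density 4πr²|Ψ|² over r ≤ 1.1a.
Normalization gives A² = 1/(8·π·a^3/3).
Substituting u = r/a, A², 4π and the length scale all cancel in the ratio: P = ∫_{0}^{1.1} u^2·(1 - u/3)^2·e^(-u) du / ∫_{0}^{∞} u^2·(1 - u/3)^2·e^(-u) du.
With ∫ u^2·(1 - u/3)^2·e^(-u) du = (-u^4 + 2·u^3 - 3·u^2 - 6·u - 6)·e^(-u)/9 + C, the region integral is ≈ 0.11069 and the full one is 2/3.
Taking the ratio yields P = 0.1660.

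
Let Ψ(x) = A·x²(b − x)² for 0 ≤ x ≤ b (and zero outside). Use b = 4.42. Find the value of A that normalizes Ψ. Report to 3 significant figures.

A ≈ 0.0313

We need A² ∫|f|² dx = 1, taking the integral from 0 to b.
Expanding the polynomial and integrating term by term, carrying out the integral gives A² · b^9/630.
So A² = (b^9/630)^(−1).
Plugging in b = 4.42 yields A = 0.03128.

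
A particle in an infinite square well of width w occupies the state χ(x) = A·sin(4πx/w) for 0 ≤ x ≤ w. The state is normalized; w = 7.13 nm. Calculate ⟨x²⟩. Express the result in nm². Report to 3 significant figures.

The expectation value is the |χ|²-weighted average of x^2: ∫ x^2|χ|² dx.
Since the A² factors cancel between numerator and denominator, ⟨x²⟩ = -w^2/(32·π^2) + w^2/3.
Putting w = 7.13 gives 16.78.

⟨x^2⟩ ≈ 16.8 nm^2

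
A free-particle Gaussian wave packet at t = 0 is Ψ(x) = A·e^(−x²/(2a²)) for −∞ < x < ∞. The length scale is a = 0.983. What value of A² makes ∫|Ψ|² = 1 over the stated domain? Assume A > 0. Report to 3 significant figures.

A^2 ≈ 0.574

The normalization condition is ∫|Ψ|² dx = 1 from −∞ to ∞.
Differentiating ∫e^(−αx²) dx = √(π/α) under α to get the higher moments, carrying out the integral gives A² · √(π)·a.
Setting this equal to 1 gives A² = 1/(√(π)·a).
Substituting a = 0.983 gives A² = 0.5739, so A = 0.7576.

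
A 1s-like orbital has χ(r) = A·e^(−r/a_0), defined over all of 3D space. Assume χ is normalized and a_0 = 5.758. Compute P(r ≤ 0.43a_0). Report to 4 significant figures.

P ≈ 0.05643

P = ∫ |χ|² 4πr² dr over r ≤ 0.43a_0.
The full normalization integral is A²·[π·a_0^3] = 1, fixing A².
In terms of u = r/a_0 (A², 4π and the length scale all cancel between numerator and denominator), P = [∫_{0}^{0.43} u^2·e^(-2·u) du] / [∫_{0}^{∞} u^2·e^(-2·u) du].
With ∫ u^2·e^(-2·u) du = -(2·u^2 + 2·u + 1)·e^(-2·u)/4 + C, the region integral is ≈ 0.0141083 and the full one is 1/4.
Taking the ratio yields P = 0.056433.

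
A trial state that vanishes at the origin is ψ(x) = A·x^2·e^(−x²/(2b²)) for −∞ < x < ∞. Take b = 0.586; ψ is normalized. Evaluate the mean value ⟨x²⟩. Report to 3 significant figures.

The expectation value is the |ψ|²-weighted average of x^2: ∫ x^2|ψ|² dx.
Evaluating both integrals, ⟨x²⟩ = 5·b^2/2.
Putting b = 0.586 gives 0.8585.

⟨x^2⟩ ≈ 0.858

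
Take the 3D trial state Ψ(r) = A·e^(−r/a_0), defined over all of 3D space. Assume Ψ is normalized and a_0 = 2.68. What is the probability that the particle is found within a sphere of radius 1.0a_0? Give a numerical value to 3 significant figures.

P ≈ 0.323

P = ∫ |Ψ|² 4πr² dr over r ≤ 1.0a_0.
A² is fixed by ∫₀^∞ 4πr²|Ψ|² dr = 1, i.e. A² = (π·a_0^3)^(−1).
Substituting u = r/a_0, A², 4π and the length scale all cancel in the ratio: P = ∫_{0}^{1.0} u^2·e^(-2·u) du / ∫_{0}^{∞} u^2·e^(-2·u) du.
Using ∫ u^2·e^(-2·u) du = -(2·u^2 + 2·u + 1)·e^(-2·u)/4, the numerator is 1/4 - 5·e^(-2)/4 and the denominator is 1/4.
Taking the ratio yields P = 0.3233.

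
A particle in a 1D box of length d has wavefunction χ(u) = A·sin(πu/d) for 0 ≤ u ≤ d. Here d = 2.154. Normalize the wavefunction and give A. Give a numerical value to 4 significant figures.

A ≈ 0.9636

Require ∫ |χ|² du = 1 over the whole domain.
With ∫₀^d sin²(nπu/d) du = d/2, carrying out the integral gives A² · d/2.
Hence A² = 1/[d/2].
Plugging in d = 2.154 yields A = 0.96359.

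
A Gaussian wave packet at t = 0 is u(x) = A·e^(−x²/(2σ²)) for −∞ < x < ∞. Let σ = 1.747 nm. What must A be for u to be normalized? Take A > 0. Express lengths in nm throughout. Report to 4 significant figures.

The normalization condition is ∫|u|² dx = 1 from −∞ to ∞.
Differentiating ∫e^(−αx²) dx = √(π/α) under α to get the higher moments, ∫|u|² dx = A²·(√(π)·σ).
So A² = (√(π)·σ)^(−1).
Substituting σ = 1.747 gives A² = 0.32295, so A = 0.56828.

A ≈ 0.5683 nm^(-1/2)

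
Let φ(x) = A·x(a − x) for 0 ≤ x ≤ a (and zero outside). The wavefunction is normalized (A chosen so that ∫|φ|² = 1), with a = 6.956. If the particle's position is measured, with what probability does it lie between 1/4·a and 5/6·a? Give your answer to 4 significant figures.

|φ|² is the probability density, so P = ∫_{1/4·a}^{5/6·a} |φ|² dx.
Since A² = 1/(a^5/30), this is the region integral divided by the full normalization integral.
Substituting u = x/a, A² and the length scale cancel in the ratio: P = ∫_{1/4}^{5/6} u^2·(1 - u)^2 du / ∫_{0}^{1} u^2·(1 - u)^2 du.
An antiderivative of u^2·(1 - u)^2 is u^3·(6·u^2 - 15·u + 10)/30; evaluating from 1/4 to 5/6 gives ≈ 0.0286997, while the full integral is 1/30.
Taking the ratio, P = 0.86099.

P ≈ 0.8610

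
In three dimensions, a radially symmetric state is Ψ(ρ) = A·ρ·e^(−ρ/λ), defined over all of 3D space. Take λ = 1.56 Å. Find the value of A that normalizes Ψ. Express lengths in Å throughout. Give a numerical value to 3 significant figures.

A ≈ 0.107 Å^(-5/2)

Require ∫ |Ψ|² 4πρ² dρ = 1 over the whole domain.
The angular integral contributes 4π, leaving ∫₀^∞ ρ²|Ψ|² dρ.
Using ∫₀^∞ ρⁿ e^(−αρ) dρ = n!/αⁿ⁺¹, the integral (without the A² prefactor) comes out to 3·π·λ^5.
Hence A² = 1/[3·π·λ^5].
With λ = 1.56: A² = 0.01148 and A = 0.1072.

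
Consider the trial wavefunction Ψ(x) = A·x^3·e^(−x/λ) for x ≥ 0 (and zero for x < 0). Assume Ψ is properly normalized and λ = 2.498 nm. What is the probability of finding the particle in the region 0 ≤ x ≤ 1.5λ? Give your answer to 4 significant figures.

The probability is P = ∫ |Ψ|² dx over [0, 1.5λ].
With A² fixed by ∫|Ψ|² = 1, i.e. A² = (45·λ^7/8)^(−1), substitute and integrate.
Let u = x/λ; then A² and the length scale cancel, so P = ∫_{0}^{1.5} u^6·e^(-2·u) du ÷ ∫_{0}^{∞} u^6·e^(-2·u) du.
Using ∫ u^6·e^(-2·u) du = -(4·u^6 + 12·u^5 + 30·u^4 + 60·u^3 + 90·u^2 + 90·u + 45)·e^(-2·u)/8, the numerator is ≈ 0.188486 and the denominator is 45/8.
The result is P = 0.033509.

P ≈ 0.03351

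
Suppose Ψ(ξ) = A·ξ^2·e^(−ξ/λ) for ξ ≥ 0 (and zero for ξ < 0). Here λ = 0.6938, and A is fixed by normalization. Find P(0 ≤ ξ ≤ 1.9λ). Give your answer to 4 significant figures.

P ≈ 0.3322

P = ∫_{0}^{1.9λ} |Ψ(ξ)|² dξ.
Since A² = 1/(3·λ^5/4), this is the region integral divided by the full normalization integral.
Let u = ξ/λ; then A² and the length scale cancel, so P = ∫_{0}^{1.9} u^4·e^(-2·u) du ÷ ∫_{0}^{∞} u^4·e^(-2·u) du.
An antiderivative of u^4·e^(-2·u) is -(u^4/2 + u^3 + 3·u^2/2 + 3·u/2 + 3/4)·e^(-2·u); evaluating from 0 to 1.9 gives ≈ 0.249117, while the full integral is 3/4.
This works out to P = 0.33216.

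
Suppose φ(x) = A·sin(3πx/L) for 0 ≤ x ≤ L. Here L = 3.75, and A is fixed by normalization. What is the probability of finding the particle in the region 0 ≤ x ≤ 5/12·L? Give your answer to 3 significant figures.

|φ|² is the probability density, so P = ∫_{0}^{5/12·L} |φ|² dx.
Since A² = 1/(L/2), this is the region integral divided by the full normalization integral.
In terms of u = x/L (A² and the length scale cancel between numerator and denominator), P = [∫_{0}^{5/12} sin(3·π·u)^2 du] / [∫_{0}^{1} sin(3·π·u)^2 du].
With ∫ sin(3·π·u)^2 du = u/2 - sin(6·π·u)/(12·π) + C, the region integral is 5/24 - 1/(12·π) and the full one is 1/2.
The result is P = (-2 + 5·π)/(12·π).

P ≈ 0.364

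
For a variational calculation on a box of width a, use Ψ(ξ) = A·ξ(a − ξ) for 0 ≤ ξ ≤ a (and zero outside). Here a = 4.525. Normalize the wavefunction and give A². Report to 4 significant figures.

A^2 ≈ 0.01581

Normalization requires ∫|Ψ|² dξ = 1, integrated from 0 to a.
With Ψ = A·ξ(a − ξ), the integral evaluates to A²·[a^5/30].
Setting this equal to 1 gives A² = 1/(a^5/30).
Plugging in a = 4.525 yields A = 0.12575.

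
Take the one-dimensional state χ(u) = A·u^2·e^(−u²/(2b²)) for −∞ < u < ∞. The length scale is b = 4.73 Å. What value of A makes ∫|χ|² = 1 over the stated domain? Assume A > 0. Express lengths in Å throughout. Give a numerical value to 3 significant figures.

A ≈ 0.0178 Å^(-5/2)

Normalization requires ∫|χ|² du = 1, integrated from −∞ to ∞.
Using the Gaussian integral ∫_{−∞}^{∞} e^(−αu²) du = √(π/α), carrying out the integral gives A² · 3·√(π)·b^5/4.
So A² = (3·√(π)·b^5/4)^(−1).
With b = 4.73: A² = 0.0003177 and A = 0.01782.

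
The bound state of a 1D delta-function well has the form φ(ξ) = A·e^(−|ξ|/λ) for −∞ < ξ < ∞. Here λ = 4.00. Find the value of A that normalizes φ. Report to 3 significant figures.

A ≈ 0.500

Require ∫ |φ|² dξ = 1 over the whole domain.
With ∫₀^∞ ξ^0 e^(−αξ) dξ = 0!/α^1, the integral (without the A² prefactor) comes out to λ.
Hence A² = 1/[λ].
Substituting λ = 4.00 gives A² = 0.2500, so A = 0.5000.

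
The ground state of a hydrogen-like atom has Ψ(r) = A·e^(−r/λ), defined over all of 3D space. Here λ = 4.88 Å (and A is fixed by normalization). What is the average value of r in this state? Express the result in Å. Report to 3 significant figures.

⟨r⟩ ≈ 7.32 Å

⟨r⟩ = ∫ r |Ψ|² 4πr² dr over the full domain.
Recall ∫₀^∞ r^m e^(−r/β) dr = m!·β^(m+1), since the A² factors cancel between numerator and denominator, ⟨r⟩ = 3·λ/2.
Putting λ = 4.88 gives 7.320.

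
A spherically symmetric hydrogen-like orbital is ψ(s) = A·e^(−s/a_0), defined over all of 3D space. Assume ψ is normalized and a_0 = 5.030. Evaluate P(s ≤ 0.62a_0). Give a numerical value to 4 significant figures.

P = ∫ |ψ|² 4πs² ds over s ≤ 0.62a_0.
The full normalization integral is A²·[π·a_0^3] = 1, fixing A².
Let u = s/a_0; then A², 4π and the length scale all cancel, so P = ∫_{0}^{0.62} u^2·e^(-2·u) du ÷ ∫_{0}^{∞} u^2·e^(-2·u) du.
Using ∫ u^2·e^(-2·u) du = -(2·u^2 + 2·u + 1)·e^(-2·u)/4, the numerator is 1/4 - 3761·e^(-31/25)/5000 and the denominator is 1/4.
This evaluates to P = 0.12930.

P ≈ 0.1293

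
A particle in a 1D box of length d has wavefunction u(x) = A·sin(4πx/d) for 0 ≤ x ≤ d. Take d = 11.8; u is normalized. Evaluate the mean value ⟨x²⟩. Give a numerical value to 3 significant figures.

⟨x^2⟩ ≈ 46.0

⟨x²⟩ = ∫ x^2 |u|² dx over the full domain.
Using sin²θ = (1 − cos 2θ)/2, the ratio of the moment integral to the normalization integral gives ⟨x²⟩ = -d^2/(32·π^2) + d^2/3.
Putting d = 11.8 gives 45.97.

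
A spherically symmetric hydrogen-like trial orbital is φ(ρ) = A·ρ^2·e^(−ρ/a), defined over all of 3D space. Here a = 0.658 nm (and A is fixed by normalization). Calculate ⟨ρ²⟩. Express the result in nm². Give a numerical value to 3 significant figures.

By definition ⟨ρ²⟩ = ∫ ρ^2 |φ(ρ)|² 4πρ² dρ.
The ratio of the moment integral to the normalization integral gives ⟨ρ²⟩ = 14·a^2.
Putting a = 0.658 gives 6.061.

⟨ρ^2⟩ ≈ 6.06 nm^2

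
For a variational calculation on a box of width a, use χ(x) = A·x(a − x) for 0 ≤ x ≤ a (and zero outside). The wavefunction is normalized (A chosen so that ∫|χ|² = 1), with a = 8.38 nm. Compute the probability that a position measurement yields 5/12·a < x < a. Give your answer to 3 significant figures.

P ≈ 0.653

P = ∫_{5/12·a}^{a} |χ(x)|² dx.
Since A² = 1/(a^5/30), this is the region integral divided by the full normalization integral.
Let u = x/a; then A² and the length scale cancel, so P = ∫_{5/12}^{1} u^2·(1 - u)^2 du ÷ ∫_{0}^{1} u^2·(1 - u)^2 du.
Using ∫ u^2·(1 - u)^2 du = u^3·(6·u^2 - 15·u + 10)/30, the numerator is ≈ 0.021779 and the denominator is 1/30.
Evaluating gives P = 0.6534.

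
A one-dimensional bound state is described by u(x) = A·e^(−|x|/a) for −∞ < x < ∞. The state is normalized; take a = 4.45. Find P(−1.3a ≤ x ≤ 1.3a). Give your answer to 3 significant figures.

P = ∫_{−1.3a}^{1.3a} |u(x)|² dx.
The normalization integral ∫|u|²dx over the whole domain equals a·A², and A² cancels in the ratio.
By symmetry take twice the x ≥ 0 contribution in numerator and denominator; the 2's cancel. Substituting t = x/a, A² and the length scale cancel in the ratio: P = ∫_{0}^{1.3} e^(-2·t) dt / ∫_{0}^{∞} e^(-2·t) dt.
An antiderivative of e^(-2·t) is -e^(-2·t)/2; evaluating from 0 to 1.3 gives 1/2 - e^(-13/5)/2, while the full integral is 1/2.
Taking the ratio, P = 0.9257.

P ≈ 0.926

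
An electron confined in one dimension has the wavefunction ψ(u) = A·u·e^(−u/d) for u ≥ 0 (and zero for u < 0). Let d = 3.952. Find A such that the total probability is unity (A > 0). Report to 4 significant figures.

We need A² ∫|f|² du = 1, taking the integral from 0 to ∞.
With ∫₀^∞ u^2 e^(−αu) du = 2!/α^3, with ψ = A·u·e^(−u/d), the integral evaluates to A²·[d^3/4].
Hence A² = 1/[d^3/4].
Plugging in d = 3.952 yields A = 0.25457.

A ≈ 0.2546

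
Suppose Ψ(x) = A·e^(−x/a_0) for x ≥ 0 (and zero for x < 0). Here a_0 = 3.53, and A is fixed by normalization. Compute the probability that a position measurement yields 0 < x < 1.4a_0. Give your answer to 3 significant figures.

P ≈ 0.939

|Ψ|² is the probability density, so P = ∫_{0}^{1.4a_0} |Ψ|² dx.
The normalization integral ∫|Ψ|²dx over the whole domain equals a_0/2·A², and A² cancels in the ratio.
In terms of u = x/a_0 (A² and the length scale cancel between numerator and denominator), P = [∫_{0}^{1.4} e^(-2·u) du] / [∫_{0}^{∞} e^(-2·u) du].
Using ∫ e^(-2·u) du = -e^(-2·u)/2, the numerator is 1/2 - e^(-14/5)/2 and the denominator is 1/2.
This works out to P = 0.9392.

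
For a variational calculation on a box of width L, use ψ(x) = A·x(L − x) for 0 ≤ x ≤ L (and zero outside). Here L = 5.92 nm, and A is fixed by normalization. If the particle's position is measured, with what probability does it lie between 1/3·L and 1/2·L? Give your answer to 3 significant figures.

P ≈ 0.290

The probability is P = ∫ |ψ|² dx over [1/3·L, 1/2·L].
Since A² = 1/(L^5/30), this is the region integral divided by the full normalization integral.
Substituting u = x/L, A² and the length scale cancel in the ratio: P = ∫_{1/3}^{1/2} u^2·(1 - u)^2 du / ∫_{0}^{1} u^2·(1 - u)^2 du.
An antiderivative of u^2·(1 - u)^2 is u^3·(6·u^2 - 15·u + 10)/30; evaluating from 1/3 to 1/2 gives 47/4860, while the full integral is 1/30.
Evaluating gives P = 47/162.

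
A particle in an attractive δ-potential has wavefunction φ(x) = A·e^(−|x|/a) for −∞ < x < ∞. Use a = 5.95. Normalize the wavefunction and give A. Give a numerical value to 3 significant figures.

The normalization condition is ∫|φ|² dx = 1 from −∞ to ∞.
The integral (without the A² prefactor) comes out to a.
So A² = (a)^(−1).
Substituting a = 5.95 gives A² = 0.1681, so A = 0.4100.

A ≈ 0.410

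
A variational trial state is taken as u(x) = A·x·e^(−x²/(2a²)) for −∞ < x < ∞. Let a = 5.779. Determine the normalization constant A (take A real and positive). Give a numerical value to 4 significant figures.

A ≈ 0.07646

Normalization requires ∫|u|² dx = 1, integrated from −∞ to ∞.
Using the Gaussian integral ∫_{−∞}^{∞} e^(−αx²) dx = √(π/α), carrying out the integral gives A² · √(π)·a^3/2.
Setting this equal to 1 gives A² = 1/(√(π)·a^3/2).
Plugging in a = 5.779 yields A = 0.076462.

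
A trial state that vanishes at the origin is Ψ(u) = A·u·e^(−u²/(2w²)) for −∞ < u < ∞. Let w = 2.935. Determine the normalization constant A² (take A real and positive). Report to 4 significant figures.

The normalization condition is ∫|Ψ|² du = 1 from −∞ to ∞.
With Ψ = A·u·e^(−u²/(2w²)), the integral evaluates to A²·[√(π)·w^3/2].
So A² = (√(π)·w^3/2)^(−1).
With w = 2.935: A² = 0.044630 and A = 0.21126.

A^2 ≈ 0.04463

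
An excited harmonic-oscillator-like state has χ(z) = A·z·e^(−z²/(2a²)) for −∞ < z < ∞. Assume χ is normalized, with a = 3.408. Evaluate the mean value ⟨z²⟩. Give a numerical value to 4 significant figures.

⟨z²⟩ = ∫ z^2 |χ|² dz over the full domain.
Using the Gaussian integral ∫_{−∞}^{∞} e^(−αz²) dz = √(π/α), the ratio of the moment integral to the normalization integral gives ⟨z²⟩ = 3·a^2/2.
With a = 3.408, ⟨z^2⟩ = 17.422.

⟨z^2⟩ ≈ 17.42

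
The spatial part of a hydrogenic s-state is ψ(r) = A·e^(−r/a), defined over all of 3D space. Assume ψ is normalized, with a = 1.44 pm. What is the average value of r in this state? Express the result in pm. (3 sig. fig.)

By definition ⟨r⟩ = ∫ r |ψ(r)|² 4πr² dr.
Since the A² factors cancel between numerator and denominator, ⟨r⟩ = 3·a/2.
Putting a = 1.44 gives 2.160.

⟨r⟩ ≈ 2.16 pm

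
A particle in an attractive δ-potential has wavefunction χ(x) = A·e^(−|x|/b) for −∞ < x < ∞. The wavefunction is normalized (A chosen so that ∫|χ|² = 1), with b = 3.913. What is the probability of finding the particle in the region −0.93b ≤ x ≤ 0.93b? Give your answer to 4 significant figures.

The probability is P = ∫ |χ|² dx over [−0.93b, 0.93b].
With A² fixed by ∫|χ|² = 1, i.e. A² = (b)^(−1), substitute and integrate.
By symmetry take twice the x ≥ 0 contribution in numerator and denominator; the 2's cancel. Let u = x/b; then A² and the length scale cancel, so P = ∫_{0}^{0.93} e^(-2·u) du ÷ ∫_{0}^{∞} e^(-2·u) du.
Using ∫ e^(-2·u) du = -e^(-2·u)/2, the numerator is 1/2 - e^(-93/50)/2 and the denominator is 1/2.
The result is P = 0.84433.

P ≈ 0.8443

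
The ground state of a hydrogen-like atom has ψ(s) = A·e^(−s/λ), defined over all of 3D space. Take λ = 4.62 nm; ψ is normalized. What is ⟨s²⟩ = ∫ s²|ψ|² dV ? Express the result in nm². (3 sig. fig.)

The expectation value is the |ψ|²-weighted average of s^2: ∫ s^2|ψ|² 4πs² ds.
Evaluating both integrals, ⟨s²⟩ = 3·λ^2.
With λ = 4.62, ⟨s^2⟩ = 64.03.

⟨s^2⟩ ≈ 64.0 nm^2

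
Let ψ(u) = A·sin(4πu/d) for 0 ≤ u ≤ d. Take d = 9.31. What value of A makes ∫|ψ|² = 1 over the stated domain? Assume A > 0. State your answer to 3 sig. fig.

The normalization condition is ∫|ψ|² du = 1 from 0 to d.
With ∫₀^d sin²(nπu/d) du = d/2, carrying out the integral gives A² · d/2.
Hence A² = 1/[d/2].
With d = 9.31: A² = 0.2148 and A = 0.4635.

A ≈ 0.463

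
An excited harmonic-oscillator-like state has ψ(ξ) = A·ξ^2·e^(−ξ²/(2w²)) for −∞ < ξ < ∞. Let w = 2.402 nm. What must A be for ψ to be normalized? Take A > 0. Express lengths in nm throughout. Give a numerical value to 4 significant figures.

A ≈ 0.09700 nm^(-5/2)

The normalization condition is ∫|ψ|² dξ = 1 from −∞ to ∞.
Differentiating ∫e^(−αξ²) dξ = √(π/α) under α to get the higher moments, with ψ = A·ξ^2·e^(−ξ²/(2w²)), the integral evaluates to A²·[3·√(π)·w^5/4].
So A² = (3·√(π)·w^5/4)^(−1).
With w = 2.402: A² = 0.0094080 and A = 0.096995.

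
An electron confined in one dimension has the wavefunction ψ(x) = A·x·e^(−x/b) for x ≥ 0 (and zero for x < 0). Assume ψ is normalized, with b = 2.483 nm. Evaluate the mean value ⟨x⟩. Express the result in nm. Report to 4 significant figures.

⟨x⟩ ≈ 3.725 nm

The expectation value is the |ψ|²-weighted average of x: ∫ x|ψ|² dx.
Using ∫₀^∞ xⁿ e^(−αx) dx = n!/αⁿ⁺¹, the ratio of the moment integral to the normalization integral gives ⟨x⟩ = 3·b/2.
With b = 2.483, ⟨x⟩ = 3.7245.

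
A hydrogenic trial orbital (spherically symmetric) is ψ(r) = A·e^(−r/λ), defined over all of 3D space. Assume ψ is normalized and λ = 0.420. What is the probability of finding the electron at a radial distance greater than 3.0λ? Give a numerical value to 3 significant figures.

P ≈ 0.0620

Integrate the radial probability density 4πr²|ψ|² over r > 3.0λ.
The full normalization integral is A²·[π·λ^3] = 1, fixing A².
Substituting u = r/λ, A², 4π and the length scale all cancel in the ratio: P = ∫_{3.0}^{∞} u^2·e^(-2·u) du / ∫_{0}^{∞} u^2·e^(-2·u) du.
With ∫ u^2·e^(-2·u) du = -(2·u^2 + 2·u + 1)·e^(-2·u)/4 + C, the region integral is 25·e^(-6)/4 and the full one is 1/4.
The region integral divided by the full integral gives P = 0.06197.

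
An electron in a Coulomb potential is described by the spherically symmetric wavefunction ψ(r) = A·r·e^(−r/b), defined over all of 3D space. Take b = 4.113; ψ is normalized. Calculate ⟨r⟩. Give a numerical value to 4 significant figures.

⟨r⟩ = ∫ r |ψ|² 4πr² dr over the full domain.
Recall ∫₀^∞ r^m e^(−r/β) dr = m!·β^(m+1), since the A² factors cancel between numerator and denominator, ⟨r⟩ = 5·b/2.
With b = 4.113, ⟨r⟩ = 10.283.

⟨r⟩ ≈ 10.28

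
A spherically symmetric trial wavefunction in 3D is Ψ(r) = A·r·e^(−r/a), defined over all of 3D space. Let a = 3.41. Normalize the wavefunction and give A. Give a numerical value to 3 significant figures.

The normalization condition is ∫|Ψ|² 4πr² dr = 1 from 0 to ∞.
In 3D with spherical symmetry the volume element is 4πr² dr.
Recall ∫₀^∞ r^m e^(−r/β) dr = m!·β^(m+1), with Ψ = A·r·e^(−r/a), the integral evaluates to A²·[3·π·a^5].
Setting this equal to 1 gives A² = 1/(3·π·a^5).
Substituting a = 3.41 gives A² = 0.0002301, so A = 0.01517.

A ≈ 0.0152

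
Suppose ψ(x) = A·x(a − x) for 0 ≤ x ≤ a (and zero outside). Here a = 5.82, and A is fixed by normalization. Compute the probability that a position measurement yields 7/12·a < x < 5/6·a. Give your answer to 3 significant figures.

P ≈ 0.311

P = ∫_{7/12·a}^{5/6·a} |ψ(x)|² dx.
With A² fixed by ∫|ψ|² = 1, i.e. A² = (a^5/30)^(−1), substitute and integrate.
Let u = x/a; then A² and the length scale cancel, so P = ∫_{7/12}^{5/6} u^2·(1 - u)^2 du ÷ ∫_{0}^{1} u^2·(1 - u)^2 du.
Using ∫ u^2·(1 - u)^2 du = u^3·(6·u^2 - 15·u + 10)/30, the numerator is ≈ 0.010371 and the denominator is 1/30.
Evaluating gives P = 0.3111.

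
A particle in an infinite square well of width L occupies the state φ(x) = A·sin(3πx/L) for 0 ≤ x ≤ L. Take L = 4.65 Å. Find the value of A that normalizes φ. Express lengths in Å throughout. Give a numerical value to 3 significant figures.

Normalization requires ∫|φ|² dx = 1, integrated from 0 to L.
With ∫₀^L sin²(nπx/L) dx = L/2, with φ = A·sin(3πx/L), the integral evaluates to A²·[L/2].
Setting this equal to 1 gives A² = 1/(L/2).
With L = 4.65: A² = 0.4301 and A = 0.6558.

A ≈ 0.656 Å^(-1/2)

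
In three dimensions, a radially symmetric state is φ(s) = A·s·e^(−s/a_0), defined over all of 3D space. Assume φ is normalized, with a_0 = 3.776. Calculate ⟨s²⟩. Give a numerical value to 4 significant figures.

The expectation value is the |φ|²-weighted average of s^2: ∫ s^2|φ|² 4πs² ds.
The ratio of the moment integral to the normalization integral gives ⟨s²⟩ = 15·a_0^2/2.
With a_0 = 3.776, ⟨s^2⟩ = 106.94.

⟨s^2⟩ ≈ 106.9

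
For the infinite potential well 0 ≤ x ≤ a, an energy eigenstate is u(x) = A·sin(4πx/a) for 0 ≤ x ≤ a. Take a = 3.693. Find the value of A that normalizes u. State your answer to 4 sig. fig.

Require ∫ |u|² dx = 1 over the whole domain.
The integral (without the A² prefactor) comes out to a/2.
So A² = (a/2)^(−1).
Substituting a = 3.693 gives A² = 0.54157, so A = 0.73591.

A ≈ 0.7359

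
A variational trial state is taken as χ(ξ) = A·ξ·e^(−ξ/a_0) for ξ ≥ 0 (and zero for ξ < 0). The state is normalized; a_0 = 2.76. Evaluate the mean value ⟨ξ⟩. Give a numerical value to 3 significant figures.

⟨ξ⟩ ≈ 4.14

The expectation value is the |χ|²-weighted average of ξ: ∫ ξ|χ|² dξ.
The ratio of the moment integral to the normalization integral gives ⟨ξ⟩ = 3·a_0/2.
With a_0 = 2.76, ⟨ξ⟩ = 4.140.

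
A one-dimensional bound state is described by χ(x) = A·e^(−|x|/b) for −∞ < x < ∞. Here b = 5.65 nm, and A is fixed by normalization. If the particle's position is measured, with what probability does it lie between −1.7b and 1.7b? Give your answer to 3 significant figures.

P ≈ 0.967

The probability is P = ∫ |χ|² dx over [−1.7b, 1.7b].
Since A² = 1/(b), this is the region integral divided by the full normalization integral.
By symmetry take twice the x ≥ 0 contribution in numerator and denominator; the 2's cancel. In terms of u = x/b (A² and the length scale cancel between numerator and denominator), P = [∫_{0}^{1.7} e^(-2·u) du] / [∫_{0}^{∞} e^(-2·u) du].
With ∫ e^(-2·u) du = -e^(-2·u)/2 + C, the region integral is 1/2 - e^(-17/5)/2 and the full one is 1/2.
The result is P = 0.9666.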